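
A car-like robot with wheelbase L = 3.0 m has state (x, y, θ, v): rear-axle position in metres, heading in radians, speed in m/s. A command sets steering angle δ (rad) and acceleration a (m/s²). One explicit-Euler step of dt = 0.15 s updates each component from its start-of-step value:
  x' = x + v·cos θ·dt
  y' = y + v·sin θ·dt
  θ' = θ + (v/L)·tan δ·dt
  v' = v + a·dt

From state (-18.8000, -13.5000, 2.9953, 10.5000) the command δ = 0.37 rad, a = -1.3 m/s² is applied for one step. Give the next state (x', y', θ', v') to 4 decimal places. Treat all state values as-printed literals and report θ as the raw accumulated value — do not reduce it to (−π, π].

(-20.3582, -13.2704, 3.1989, 10.3050)

x' = -18.8000 + 10.5000·cos(2.9953)·0.15 = -20.3582
y' = -13.5000 + 10.5000·sin(2.9953)·0.15 = -13.2704
θ' = 2.9953 + (10.5000/3.0)·tan(0.37)·0.15 = 3.1989
v' = 10.5000 − 1.3000·0.15 = 10.3050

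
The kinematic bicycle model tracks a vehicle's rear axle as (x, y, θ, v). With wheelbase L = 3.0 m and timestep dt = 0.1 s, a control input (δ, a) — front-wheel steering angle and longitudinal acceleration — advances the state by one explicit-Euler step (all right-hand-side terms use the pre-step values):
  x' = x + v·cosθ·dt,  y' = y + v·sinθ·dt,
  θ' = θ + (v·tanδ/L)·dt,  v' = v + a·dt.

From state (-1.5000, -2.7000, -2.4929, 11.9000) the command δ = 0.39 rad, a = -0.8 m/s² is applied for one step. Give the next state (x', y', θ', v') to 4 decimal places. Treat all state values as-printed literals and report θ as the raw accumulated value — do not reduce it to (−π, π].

x' = -1.5000 + 11.9000·cos(-2.4929)·0.1 = -2.4483
y' = -2.7000 + 11.9000·sin(-2.4929)·0.1 = -3.4189
θ' = -2.4929 + (11.9000/3.0)·tan(0.39)·0.1 = -2.3298
v' = 11.9000 − 0.8000·0.1 = 11.8200

(-2.4483, -3.4189, -2.3298, 11.8200)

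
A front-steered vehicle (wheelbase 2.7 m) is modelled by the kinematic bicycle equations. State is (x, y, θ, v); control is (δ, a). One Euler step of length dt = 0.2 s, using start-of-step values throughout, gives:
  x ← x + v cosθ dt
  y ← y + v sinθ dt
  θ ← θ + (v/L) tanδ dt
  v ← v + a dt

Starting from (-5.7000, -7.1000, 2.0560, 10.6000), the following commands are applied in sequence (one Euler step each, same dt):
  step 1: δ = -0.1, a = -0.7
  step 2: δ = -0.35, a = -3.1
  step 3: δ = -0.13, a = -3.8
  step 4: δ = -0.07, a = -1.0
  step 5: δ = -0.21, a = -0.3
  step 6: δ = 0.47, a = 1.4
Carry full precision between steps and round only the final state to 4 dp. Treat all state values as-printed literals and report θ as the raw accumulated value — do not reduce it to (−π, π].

(-7.4969, 3.9826, 1.7436, 9.1000)

after step 1 (δ=-0.1, a=-0.7): (-6.688744, -5.224690, 1.977219, 10.460000)
after step 2 (δ=-0.35, a=-3.1): (-7.515765, -3.303103, 1.694389, 9.840000)
after step 3 (δ=-0.13, a=-3.8): (-7.758377, -1.350114, 1.599096, 9.080000)
after step 4 (δ=-0.07, a=-1.0): (-7.809763, 0.465159, 1.551938, 8.880000)
after step 5 (δ=-0.21, a=-0.3): (-7.776272, 2.240843, 1.411737, 8.820000)
after step 6 (δ=0.47, a=1.4): (-7.496873, 3.982575, 1.743608, 9.100000)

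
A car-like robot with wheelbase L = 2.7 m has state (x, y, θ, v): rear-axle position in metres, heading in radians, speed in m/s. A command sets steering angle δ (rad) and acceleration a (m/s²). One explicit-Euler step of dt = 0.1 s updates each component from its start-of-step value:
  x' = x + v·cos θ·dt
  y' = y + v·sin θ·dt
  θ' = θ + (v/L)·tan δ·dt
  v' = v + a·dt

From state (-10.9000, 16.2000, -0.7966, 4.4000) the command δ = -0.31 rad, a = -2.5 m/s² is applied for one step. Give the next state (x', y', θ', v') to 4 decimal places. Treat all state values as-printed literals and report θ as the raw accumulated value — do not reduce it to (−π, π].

(-10.5924, 15.8854, -0.8488, 4.1500)

x' = -10.9000 + 4.4000·cos(-0.7966)·0.1 = -10.5924
y' = 16.2000 + 4.4000·sin(-0.7966)·0.1 = 15.8854
θ' = -0.7966 + (4.4000/2.7)·tan(-0.31)·0.1 = -0.8488
v' = 4.4000 − 2.5000·0.1 = 4.1500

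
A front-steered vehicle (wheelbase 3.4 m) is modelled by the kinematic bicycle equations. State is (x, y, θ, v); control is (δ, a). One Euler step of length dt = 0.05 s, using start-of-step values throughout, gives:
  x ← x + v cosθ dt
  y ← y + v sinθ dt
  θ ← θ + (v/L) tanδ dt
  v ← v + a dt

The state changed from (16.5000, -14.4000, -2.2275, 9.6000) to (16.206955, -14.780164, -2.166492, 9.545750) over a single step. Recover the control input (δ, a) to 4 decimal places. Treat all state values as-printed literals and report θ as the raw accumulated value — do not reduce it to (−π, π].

δ = 0.4079, a = -1.0850

a = (v'−v)/dt = (-0.054250)/0.05 = -1.0850
Δθ = θ'−θ = 0.061008;  (v·dt/L) = 9.6000·0.05/3.4 = 0.141176
tan δ = Δθ·L/(v·dt) = 0.432140  →  δ = 0.4079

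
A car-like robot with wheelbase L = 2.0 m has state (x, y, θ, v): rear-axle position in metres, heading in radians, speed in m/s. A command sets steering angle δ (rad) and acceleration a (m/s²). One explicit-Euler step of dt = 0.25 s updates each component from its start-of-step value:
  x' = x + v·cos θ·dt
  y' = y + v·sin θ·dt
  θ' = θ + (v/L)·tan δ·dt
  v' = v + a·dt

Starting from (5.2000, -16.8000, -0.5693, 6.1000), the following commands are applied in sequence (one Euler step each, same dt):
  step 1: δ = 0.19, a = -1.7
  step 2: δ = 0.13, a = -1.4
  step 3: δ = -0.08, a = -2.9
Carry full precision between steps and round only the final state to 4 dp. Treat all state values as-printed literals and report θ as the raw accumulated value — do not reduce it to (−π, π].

after step 1 (δ=0.19, a=-1.7): (6.484475, -17.622040, -0.422656, 5.675000)
after step 2 (δ=0.13, a=-1.4): (7.778379, -18.203989, -0.329914, 5.325000)
after step 3 (δ=-0.08, a=-2.9): (9.037834, -18.635263, -0.383278, 4.600000)

(9.0378, -18.6353, -0.3833, 4.6000)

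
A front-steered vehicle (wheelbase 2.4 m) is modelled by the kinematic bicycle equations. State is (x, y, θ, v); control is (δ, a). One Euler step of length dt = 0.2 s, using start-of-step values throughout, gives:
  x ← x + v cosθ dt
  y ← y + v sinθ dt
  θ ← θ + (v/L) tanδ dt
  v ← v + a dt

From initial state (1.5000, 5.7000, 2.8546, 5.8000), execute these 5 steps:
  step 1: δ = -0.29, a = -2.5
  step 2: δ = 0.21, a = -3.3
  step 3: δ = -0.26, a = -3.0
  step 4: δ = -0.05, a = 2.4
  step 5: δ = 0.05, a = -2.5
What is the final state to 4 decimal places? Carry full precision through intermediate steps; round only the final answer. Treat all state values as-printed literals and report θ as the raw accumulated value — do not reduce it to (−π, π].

after step 1 (δ=-0.29, a=-2.5): (0.387445, 6.028360, 2.710367, 5.300000)
after step 2 (δ=0.21, a=-3.3): (-0.575517, 6.471424, 2.804505, 4.640000)
after step 3 (δ=-0.26, a=-3.0): (-1.451291, 6.778350, 2.701643, 4.040000)
after step 4 (δ=-0.05, a=2.4): (-2.182348, 7.122472, 2.684796, 4.520000)
after step 5 (δ=0.05, a=-2.5): (-2.993661, 7.521205, 2.703645, 4.020000)

(-2.9937, 7.5212, 2.7036, 4.0200)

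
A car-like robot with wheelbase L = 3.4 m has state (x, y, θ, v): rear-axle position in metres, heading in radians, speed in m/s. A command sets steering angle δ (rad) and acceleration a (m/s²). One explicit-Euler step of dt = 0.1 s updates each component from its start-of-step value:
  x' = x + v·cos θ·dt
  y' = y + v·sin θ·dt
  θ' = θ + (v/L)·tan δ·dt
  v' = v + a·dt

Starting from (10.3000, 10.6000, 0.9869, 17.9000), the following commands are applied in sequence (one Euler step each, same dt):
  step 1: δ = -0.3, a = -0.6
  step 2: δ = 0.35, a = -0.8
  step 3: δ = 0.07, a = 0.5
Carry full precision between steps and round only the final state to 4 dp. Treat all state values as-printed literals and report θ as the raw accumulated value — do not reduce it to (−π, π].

after step 1 (δ=-0.3, a=-0.6): (11.286789, 12.093435, 0.824044, 17.840000)
after step 2 (δ=0.35, a=-0.8): (12.498588, 13.402709, 1.015576, 17.760000)
after step 3 (δ=0.07, a=0.5): (13.434771, 14.911927, 1.052201, 17.810000)

(13.4348, 14.9119, 1.0522, 17.8100)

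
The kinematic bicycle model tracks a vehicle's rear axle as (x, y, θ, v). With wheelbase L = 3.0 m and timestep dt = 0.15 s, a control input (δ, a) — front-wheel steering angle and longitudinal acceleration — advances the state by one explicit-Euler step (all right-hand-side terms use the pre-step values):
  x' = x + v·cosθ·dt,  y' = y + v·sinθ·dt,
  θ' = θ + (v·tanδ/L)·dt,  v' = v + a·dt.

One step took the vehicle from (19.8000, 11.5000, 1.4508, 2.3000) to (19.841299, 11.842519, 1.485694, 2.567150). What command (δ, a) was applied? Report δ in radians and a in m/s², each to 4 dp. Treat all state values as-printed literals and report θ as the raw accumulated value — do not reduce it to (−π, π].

δ = 0.2946, a = 1.7810

a = (v'−v)/dt = (0.267150)/0.15 = 1.7810
Δθ = θ'−θ = 0.034894;  (v·dt/L) = 2.3000·0.15/3.0 = 0.115000
tan δ = Δθ·L/(v·dt) = 0.303426  →  δ = 0.2946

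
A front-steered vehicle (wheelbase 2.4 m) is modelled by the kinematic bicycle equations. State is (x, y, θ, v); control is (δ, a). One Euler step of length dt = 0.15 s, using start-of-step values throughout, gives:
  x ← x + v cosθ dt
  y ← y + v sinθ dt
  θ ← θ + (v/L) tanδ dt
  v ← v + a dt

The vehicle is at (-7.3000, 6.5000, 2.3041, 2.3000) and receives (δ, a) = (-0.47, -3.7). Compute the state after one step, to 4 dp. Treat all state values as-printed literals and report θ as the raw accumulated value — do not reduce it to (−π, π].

x' = -7.3000 + 2.3000·cos(2.3041)·0.15 = -7.5309
y' = 6.5000 + 2.3000·sin(2.3041)·0.15 = 6.7563
θ' = 2.3041 + (2.3000/2.4)·tan(-0.47)·0.15 = 2.2311
v' = 2.3000 − 3.7000·0.15 = 1.7450

(-7.5309, 6.7563, 2.2311, 1.7450)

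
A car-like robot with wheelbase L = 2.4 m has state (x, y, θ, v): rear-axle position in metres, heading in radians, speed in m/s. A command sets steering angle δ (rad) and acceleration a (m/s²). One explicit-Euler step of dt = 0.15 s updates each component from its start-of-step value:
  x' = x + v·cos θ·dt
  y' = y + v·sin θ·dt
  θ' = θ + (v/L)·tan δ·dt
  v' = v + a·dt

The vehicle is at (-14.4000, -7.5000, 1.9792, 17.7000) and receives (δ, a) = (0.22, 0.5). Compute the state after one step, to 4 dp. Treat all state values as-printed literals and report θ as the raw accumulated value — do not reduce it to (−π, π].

(-15.4544, -5.0634, 2.2266, 17.7750)

x' = -14.4000 + 17.7000·cos(1.9792)·0.15 = -15.4544
y' = -7.5000 + 17.7000·sin(1.9792)·0.15 = -5.0634
θ' = 1.9792 + (17.7000/2.4)·tan(0.22)·0.15 = 2.2266
v' = 17.7000 + 0.5000·0.15 = 17.7750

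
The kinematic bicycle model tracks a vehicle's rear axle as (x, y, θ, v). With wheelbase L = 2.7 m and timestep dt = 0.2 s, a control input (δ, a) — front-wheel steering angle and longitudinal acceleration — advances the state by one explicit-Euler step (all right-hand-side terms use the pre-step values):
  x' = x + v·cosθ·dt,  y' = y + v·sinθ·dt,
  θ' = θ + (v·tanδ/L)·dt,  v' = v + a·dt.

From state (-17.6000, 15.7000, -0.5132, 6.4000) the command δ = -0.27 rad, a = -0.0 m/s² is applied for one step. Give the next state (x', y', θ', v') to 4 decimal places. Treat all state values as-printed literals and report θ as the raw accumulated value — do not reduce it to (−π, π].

x' = -17.6000 + 6.4000·cos(-0.5132)·0.2 = -16.4849
y' = 15.7000 + 6.4000·sin(-0.5132)·0.2 = 15.0716
θ' = -0.5132 + (6.4000/2.7)·tan(-0.27)·0.2 = -0.6444
v' = 6.4000 + 0.0000·0.2 = 6.4000

(-16.4849, 15.0716, -0.6444, 6.4000)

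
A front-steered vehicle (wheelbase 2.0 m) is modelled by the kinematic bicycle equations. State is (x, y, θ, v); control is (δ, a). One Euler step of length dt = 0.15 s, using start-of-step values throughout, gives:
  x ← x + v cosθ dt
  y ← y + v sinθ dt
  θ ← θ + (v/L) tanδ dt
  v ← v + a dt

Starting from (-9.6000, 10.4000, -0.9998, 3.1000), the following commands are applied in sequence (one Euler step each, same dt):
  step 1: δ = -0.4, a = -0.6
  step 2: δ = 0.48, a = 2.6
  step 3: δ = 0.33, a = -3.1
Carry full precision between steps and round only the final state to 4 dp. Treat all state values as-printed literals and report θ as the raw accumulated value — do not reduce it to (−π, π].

after step 1 (δ=-0.4, a=-0.6): (-9.348681, 10.008766, -1.098099, 3.010000)
after step 2 (δ=0.48, a=2.6): (-9.143118, 9.606776, -0.980572, 3.400000)
after step 3 (δ=0.33, a=-3.1): (-8.859279, 9.183060, -0.893228, 2.935000)

(-8.8593, 9.1831, -0.8932, 2.9350)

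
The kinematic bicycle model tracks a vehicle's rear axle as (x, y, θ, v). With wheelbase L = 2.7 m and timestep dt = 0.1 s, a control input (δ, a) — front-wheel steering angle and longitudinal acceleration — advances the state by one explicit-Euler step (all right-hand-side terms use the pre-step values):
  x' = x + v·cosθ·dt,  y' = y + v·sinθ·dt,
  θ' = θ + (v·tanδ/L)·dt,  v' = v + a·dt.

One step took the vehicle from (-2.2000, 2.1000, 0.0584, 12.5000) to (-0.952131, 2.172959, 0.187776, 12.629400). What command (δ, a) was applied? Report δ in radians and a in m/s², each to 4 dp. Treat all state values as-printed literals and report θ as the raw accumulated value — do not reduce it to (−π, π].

a = (v'−v)/dt = (0.129400)/0.1 = 1.2940
Δθ = θ'−θ = 0.129376;  (v·dt/L) = 12.5000·0.1/2.7 = 0.462963
tan δ = Δθ·L/(v·dt) = 0.279452  →  δ = 0.2725

δ = 0.2725, a = 1.2940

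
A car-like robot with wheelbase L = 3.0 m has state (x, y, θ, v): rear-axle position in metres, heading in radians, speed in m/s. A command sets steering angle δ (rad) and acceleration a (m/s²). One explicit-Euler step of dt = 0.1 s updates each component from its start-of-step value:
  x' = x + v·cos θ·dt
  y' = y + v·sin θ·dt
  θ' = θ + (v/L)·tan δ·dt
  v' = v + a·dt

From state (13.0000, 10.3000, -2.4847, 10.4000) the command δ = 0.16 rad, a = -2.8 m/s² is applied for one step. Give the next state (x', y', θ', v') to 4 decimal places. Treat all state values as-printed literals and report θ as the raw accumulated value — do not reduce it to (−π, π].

x' = 13.0000 + 10.4000·cos(-2.4847)·0.1 = 12.1764
y' = 10.3000 + 10.4000·sin(-2.4847)·0.1 = 9.6649
θ' = -2.4847 + (10.4000/3.0)·tan(0.16)·0.1 = -2.4288
v' = 10.4000 − 2.8000·0.1 = 10.1200

(12.1764, 9.6649, -2.4288, 10.1200)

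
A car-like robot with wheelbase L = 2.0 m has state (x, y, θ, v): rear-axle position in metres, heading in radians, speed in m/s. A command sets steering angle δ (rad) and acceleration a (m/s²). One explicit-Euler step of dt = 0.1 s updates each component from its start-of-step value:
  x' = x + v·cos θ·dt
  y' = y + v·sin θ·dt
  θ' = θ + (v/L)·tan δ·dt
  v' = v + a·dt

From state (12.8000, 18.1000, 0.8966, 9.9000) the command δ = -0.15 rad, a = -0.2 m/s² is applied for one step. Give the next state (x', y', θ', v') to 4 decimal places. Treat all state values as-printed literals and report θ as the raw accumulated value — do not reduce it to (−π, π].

(13.4180, 18.8734, 0.8218, 9.8800)

x' = 12.8000 + 9.9000·cos(0.8966)·0.1 = 13.4180
y' = 18.1000 + 9.9000·sin(0.8966)·0.1 = 18.8734
θ' = 0.8966 + (9.9000/2.0)·tan(-0.15)·0.1 = 0.8218
v' = 9.9000 − 0.2000·0.1 = 9.8800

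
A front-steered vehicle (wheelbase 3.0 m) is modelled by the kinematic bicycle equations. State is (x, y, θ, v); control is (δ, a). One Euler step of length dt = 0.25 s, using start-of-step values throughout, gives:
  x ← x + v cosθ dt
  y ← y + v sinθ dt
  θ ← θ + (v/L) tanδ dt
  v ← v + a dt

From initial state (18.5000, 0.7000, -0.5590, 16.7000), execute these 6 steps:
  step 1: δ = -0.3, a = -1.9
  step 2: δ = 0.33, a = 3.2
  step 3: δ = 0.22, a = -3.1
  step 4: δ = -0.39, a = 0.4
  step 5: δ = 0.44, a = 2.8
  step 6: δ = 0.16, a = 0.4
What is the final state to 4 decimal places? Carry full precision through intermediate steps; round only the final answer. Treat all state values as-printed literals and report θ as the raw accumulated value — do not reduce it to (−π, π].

after step 1 (δ=-0.3, a=-1.9): (22.039506, -1.514164, -0.989493, 16.225000)
after step 2 (δ=0.33, a=3.2): (24.266848, -4.904165, -0.526371, 17.025000)
after step 3 (δ=0.22, a=-3.1): (27.946956, -7.042500, -0.209111, 16.250000)
after step 4 (δ=-0.39, a=0.4): (31.920958, -7.885835, -0.765748, 16.350000)
after step 5 (δ=0.44, a=2.8): (34.867491, -10.718783, -0.124309, 17.050000)
after step 6 (δ=0.16, a=0.4): (39.097100, -11.247287, 0.104984, 17.150000)

(39.0971, -11.2473, 0.1050, 17.1500)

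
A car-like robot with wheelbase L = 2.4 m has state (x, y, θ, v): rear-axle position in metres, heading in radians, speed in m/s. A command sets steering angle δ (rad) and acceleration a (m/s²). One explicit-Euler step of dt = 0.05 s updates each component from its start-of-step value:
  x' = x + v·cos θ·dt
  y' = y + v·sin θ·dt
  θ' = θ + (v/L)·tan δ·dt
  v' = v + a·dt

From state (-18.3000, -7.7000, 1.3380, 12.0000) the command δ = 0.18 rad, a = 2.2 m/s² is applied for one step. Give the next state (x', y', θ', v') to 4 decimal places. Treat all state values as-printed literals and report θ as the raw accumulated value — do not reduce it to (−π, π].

x' = -18.3000 + 12.0000·cos(1.3380)·0.05 = -18.1616
y' = -7.7000 + 12.0000·sin(1.3380)·0.05 = -7.1162
θ' = 1.3380 + (12.0000/2.4)·tan(0.18)·0.05 = 1.3835
v' = 12.0000 + 2.2000·0.05 = 12.1100

(-18.1616, -7.1162, 1.3835, 12.1100)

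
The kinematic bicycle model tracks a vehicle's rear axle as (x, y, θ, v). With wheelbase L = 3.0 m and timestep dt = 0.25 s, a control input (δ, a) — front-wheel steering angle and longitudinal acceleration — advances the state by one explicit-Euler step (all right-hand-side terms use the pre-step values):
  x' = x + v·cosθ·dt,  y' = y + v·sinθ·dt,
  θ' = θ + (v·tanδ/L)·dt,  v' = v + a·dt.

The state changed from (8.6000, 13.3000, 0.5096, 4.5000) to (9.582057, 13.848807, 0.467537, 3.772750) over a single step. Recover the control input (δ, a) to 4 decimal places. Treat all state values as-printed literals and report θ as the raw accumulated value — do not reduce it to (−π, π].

a = (v'−v)/dt = (-0.727250)/0.25 = -2.9090
Δθ = θ'−θ = -0.042063;  (v·dt/L) = 4.5000·0.25/3.0 = 0.375000
tan δ = Δθ·L/(v·dt) = -0.112168  →  δ = -0.1117

δ = -0.1117, a = -2.9090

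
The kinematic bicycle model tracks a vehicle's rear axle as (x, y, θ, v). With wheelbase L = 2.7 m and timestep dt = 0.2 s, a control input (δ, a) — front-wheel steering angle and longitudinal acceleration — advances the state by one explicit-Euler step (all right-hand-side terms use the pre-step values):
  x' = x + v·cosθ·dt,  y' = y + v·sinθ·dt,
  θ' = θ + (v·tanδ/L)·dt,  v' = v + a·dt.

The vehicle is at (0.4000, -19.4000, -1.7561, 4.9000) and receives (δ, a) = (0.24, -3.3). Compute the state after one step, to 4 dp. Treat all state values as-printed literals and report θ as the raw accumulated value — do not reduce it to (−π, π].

(0.2194, -20.3632, -1.6673, 4.2400)

x' = 0.4000 + 4.9000·cos(-1.7561)·0.2 = 0.2194
y' = -19.4000 + 4.9000·sin(-1.7561)·0.2 = -20.3632
θ' = -1.7561 + (4.9000/2.7)·tan(0.24)·0.2 = -1.6673
v' = 4.9000 − 3.3000·0.2 = 4.2400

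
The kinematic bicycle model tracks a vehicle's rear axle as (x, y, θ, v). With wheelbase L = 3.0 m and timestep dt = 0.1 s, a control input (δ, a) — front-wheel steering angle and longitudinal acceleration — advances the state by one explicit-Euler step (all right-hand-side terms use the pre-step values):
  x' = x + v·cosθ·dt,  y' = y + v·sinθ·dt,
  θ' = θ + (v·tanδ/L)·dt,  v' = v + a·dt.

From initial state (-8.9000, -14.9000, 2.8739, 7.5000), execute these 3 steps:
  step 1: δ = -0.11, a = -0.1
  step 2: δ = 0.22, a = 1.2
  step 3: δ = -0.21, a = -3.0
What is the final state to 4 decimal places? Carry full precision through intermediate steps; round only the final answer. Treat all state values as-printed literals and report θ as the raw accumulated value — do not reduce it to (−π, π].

after step 1 (δ=-0.11, a=-0.1): (-9.623288, -14.701620, 2.846289, 7.490000)
after step 2 (δ=0.22, a=1.2): (-10.339866, -14.483638, 2.902119, 7.610000)
after step 3 (δ=-0.21, a=-3.0): (-11.079150, -14.303135, 2.848052, 7.310000)

(-11.0791, -14.3031, 2.8481, 7.3100)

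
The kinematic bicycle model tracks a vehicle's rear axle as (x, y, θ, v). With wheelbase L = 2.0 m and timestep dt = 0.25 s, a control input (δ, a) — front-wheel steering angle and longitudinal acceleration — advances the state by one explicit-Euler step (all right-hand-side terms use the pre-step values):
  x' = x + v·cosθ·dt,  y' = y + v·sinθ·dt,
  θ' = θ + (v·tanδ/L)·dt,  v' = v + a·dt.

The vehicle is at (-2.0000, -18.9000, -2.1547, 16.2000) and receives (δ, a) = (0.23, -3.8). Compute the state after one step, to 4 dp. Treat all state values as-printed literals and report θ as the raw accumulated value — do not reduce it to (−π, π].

(-4.2327, -22.2790, -1.6806, 15.2500)

x' = -2.0000 + 16.2000·cos(-2.1547)·0.25 = -4.2327
y' = -18.9000 + 16.2000·sin(-2.1547)·0.25 = -22.2790
θ' = -2.1547 + (16.2000/2.0)·tan(0.23)·0.25 = -1.6806
v' = 16.2000 − 3.8000·0.25 = 15.2500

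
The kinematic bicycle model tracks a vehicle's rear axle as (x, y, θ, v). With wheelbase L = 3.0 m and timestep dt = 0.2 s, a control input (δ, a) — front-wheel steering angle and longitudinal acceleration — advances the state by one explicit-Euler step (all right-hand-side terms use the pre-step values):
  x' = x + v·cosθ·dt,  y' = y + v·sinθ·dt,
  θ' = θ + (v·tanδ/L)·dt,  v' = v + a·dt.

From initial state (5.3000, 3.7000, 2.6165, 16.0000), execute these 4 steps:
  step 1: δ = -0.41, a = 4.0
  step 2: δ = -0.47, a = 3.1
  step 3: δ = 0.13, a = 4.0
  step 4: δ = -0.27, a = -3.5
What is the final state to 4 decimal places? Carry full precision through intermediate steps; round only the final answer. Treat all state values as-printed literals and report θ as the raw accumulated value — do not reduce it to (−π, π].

after step 1 (δ=-0.41, a=4.0): (2.531112, 5.304138, 2.152893, 16.800000)
after step 2 (δ=-0.47, a=3.1): (0.683862, 8.110785, 1.583972, 17.420000)
after step 3 (δ=0.13, a=4.0): (0.637961, 11.594483, 1.735801, 18.220000)
after step 4 (δ=-0.27, a=-3.5): (0.039408, 15.188988, 1.399632, 17.520000)

(0.0394, 15.1890, 1.3996, 17.5200)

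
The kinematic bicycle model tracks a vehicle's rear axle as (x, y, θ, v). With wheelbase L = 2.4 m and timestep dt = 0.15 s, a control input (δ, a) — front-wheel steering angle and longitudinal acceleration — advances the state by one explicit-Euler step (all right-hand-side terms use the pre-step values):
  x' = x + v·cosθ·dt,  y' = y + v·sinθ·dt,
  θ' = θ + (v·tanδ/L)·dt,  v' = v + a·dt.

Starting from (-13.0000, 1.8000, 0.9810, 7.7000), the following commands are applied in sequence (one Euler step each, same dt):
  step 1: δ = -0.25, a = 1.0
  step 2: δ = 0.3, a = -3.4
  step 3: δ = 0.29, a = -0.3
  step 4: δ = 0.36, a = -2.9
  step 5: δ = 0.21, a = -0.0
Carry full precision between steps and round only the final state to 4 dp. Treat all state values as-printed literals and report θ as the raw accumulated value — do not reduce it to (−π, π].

(-10.2948, 6.5768, 1.4098, 6.8600)

after step 1 (δ=-0.25, a=1.0): (-12.357599, 2.759867, 0.858117, 7.850000)
after step 2 (δ=0.3, a=-3.4): (-11.587674, 3.650779, 1.009885, 7.340000)
after step 3 (δ=0.29, a=-0.3): (-11.001988, 4.583073, 1.146782, 7.295000)
after step 4 (δ=0.36, a=-2.9): (-10.551789, 5.580421, 1.318398, 6.860000)
after step 5 (δ=0.21, a=-0.0): (-10.294819, 6.576819, 1.409783, 6.860000)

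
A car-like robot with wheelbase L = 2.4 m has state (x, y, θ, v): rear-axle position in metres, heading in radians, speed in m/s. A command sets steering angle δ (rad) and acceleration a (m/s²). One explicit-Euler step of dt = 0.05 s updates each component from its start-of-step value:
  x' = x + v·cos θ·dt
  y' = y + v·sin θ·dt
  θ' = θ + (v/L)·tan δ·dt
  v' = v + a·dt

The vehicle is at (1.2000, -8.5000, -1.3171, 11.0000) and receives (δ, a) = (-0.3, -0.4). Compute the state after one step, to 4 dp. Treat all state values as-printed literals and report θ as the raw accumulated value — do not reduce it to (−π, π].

(1.3380, -9.0324, -1.3880, 10.9800)

x' = 1.2000 + 11.0000·cos(-1.3171)·0.05 = 1.3380
y' = -8.5000 + 11.0000·sin(-1.3171)·0.05 = -9.0324
θ' = -1.3171 + (11.0000/2.4)·tan(-0.3)·0.05 = -1.3880
v' = 11.0000 − 0.4000·0.05 = 10.9800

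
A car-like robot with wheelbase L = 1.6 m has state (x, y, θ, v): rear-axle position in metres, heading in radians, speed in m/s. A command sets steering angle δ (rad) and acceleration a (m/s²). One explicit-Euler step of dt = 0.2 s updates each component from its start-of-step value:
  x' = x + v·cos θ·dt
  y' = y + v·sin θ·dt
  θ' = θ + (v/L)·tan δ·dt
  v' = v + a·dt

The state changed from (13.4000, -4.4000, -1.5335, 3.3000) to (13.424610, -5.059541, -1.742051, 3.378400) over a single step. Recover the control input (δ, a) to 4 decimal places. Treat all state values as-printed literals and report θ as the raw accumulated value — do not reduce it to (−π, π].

δ = -0.4681, a = 0.3920

a = (v'−v)/dt = (0.078400)/0.2 = 0.3920
Δθ = θ'−θ = -0.208551;  (v·dt/L) = 3.3000·0.2/1.6 = 0.412500
tan δ = Δθ·L/(v·dt) = -0.505578  →  δ = -0.4681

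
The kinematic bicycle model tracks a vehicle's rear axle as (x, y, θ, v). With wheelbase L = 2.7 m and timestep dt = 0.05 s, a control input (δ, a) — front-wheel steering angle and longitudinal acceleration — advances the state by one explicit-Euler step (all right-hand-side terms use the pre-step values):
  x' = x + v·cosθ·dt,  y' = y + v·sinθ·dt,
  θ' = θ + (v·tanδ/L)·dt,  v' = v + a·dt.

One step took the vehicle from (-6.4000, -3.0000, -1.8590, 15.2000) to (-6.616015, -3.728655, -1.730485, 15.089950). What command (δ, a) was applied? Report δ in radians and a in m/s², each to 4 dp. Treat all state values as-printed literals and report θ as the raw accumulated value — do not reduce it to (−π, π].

δ = 0.4283, a = -2.2010

a = (v'−v)/dt = (-0.110050)/0.05 = -2.2010
Δθ = θ'−θ = 0.128515;  (v·dt/L) = 15.2000·0.05/2.7 = 0.281481
tan δ = Δθ·L/(v·dt) = 0.456566  →  δ = 0.4283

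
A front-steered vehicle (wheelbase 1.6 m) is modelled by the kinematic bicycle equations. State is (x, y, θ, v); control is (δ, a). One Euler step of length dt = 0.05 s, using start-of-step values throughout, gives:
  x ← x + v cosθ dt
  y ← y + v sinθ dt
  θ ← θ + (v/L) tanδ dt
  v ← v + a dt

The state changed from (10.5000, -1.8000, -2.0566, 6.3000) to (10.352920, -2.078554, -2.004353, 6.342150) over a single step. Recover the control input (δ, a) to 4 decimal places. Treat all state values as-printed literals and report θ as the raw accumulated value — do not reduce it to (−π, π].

a = (v'−v)/dt = (0.042150)/0.05 = 0.8430
Δθ = θ'−θ = 0.052247;  (v·dt/L) = 6.3000·0.05/1.6 = 0.196875
tan δ = Δθ·L/(v·dt) = 0.265382  →  δ = 0.2594

δ = 0.2594, a = 0.8430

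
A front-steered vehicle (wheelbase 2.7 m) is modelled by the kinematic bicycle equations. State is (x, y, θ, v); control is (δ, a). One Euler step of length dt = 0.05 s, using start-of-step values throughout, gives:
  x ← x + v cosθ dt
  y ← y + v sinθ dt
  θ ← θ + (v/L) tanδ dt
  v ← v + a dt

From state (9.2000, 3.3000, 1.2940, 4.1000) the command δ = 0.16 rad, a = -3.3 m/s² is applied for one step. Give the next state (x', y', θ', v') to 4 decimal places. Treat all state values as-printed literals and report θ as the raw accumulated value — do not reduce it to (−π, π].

(9.2560, 3.4972, 1.3063, 3.9350)

x' = 9.2000 + 4.1000·cos(1.2940)·0.05 = 9.2560
y' = 3.3000 + 4.1000·sin(1.2940)·0.05 = 3.4972
θ' = 1.2940 + (4.1000/2.7)·tan(0.16)·0.05 = 1.3063
v' = 4.1000 − 3.3000·0.05 = 3.9350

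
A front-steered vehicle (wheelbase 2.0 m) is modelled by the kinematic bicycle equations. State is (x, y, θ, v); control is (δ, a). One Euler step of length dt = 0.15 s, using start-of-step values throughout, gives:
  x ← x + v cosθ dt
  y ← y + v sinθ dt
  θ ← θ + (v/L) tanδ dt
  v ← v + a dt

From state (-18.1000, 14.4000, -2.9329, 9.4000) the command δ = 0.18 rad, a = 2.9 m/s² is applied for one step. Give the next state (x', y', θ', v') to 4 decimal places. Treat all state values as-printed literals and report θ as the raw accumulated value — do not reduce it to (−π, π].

x' = -18.1000 + 9.4000·cos(-2.9329)·0.15 = -19.4794
y' = 14.4000 + 9.4000·sin(-2.9329)·0.15 = 14.1079
θ' = -2.9329 + (9.4000/2.0)·tan(0.18)·0.15 = -2.8046
v' = 9.4000 + 2.9000·0.15 = 9.8350

(-19.4794, 14.1079, -2.8046, 9.8350)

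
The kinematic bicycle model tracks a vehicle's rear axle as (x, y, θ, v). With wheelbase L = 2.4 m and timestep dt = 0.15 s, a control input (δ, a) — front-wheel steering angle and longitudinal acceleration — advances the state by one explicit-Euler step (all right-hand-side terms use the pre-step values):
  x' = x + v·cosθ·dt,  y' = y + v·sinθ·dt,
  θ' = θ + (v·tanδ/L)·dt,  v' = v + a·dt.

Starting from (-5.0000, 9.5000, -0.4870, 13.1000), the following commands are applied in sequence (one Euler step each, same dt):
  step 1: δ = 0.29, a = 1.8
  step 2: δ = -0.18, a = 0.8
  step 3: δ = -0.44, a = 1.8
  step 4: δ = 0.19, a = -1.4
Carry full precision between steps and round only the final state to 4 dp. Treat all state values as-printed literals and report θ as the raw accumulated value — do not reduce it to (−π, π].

(2.0015, 5.8518, -0.6263, 13.5500)

after step 1 (δ=0.29, a=1.8): (-3.263449, 8.580426, -0.242675, 13.370000)
after step 2 (δ=-0.18, a=0.8): (-1.316713, 8.098505, -0.394733, 13.490000)
after step 3 (δ=-0.44, a=1.8): (0.551178, 7.320344, -0.791660, 13.760000)
after step 4 (δ=0.19, a=-1.4): (2.001480, 5.851766, -0.626265, 13.550000)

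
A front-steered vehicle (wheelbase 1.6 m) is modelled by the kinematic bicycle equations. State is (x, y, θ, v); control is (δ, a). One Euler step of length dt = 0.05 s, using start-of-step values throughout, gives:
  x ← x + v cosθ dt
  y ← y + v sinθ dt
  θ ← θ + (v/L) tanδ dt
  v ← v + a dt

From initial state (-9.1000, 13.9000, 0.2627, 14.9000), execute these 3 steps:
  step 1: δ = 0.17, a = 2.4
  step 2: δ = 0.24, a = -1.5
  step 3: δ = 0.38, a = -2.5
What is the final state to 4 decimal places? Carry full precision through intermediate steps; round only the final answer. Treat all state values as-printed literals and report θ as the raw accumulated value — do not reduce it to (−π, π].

after step 1 (δ=0.17, a=2.4): (-8.380559, 14.093468, 0.342628, 15.020000)
after step 2 (δ=0.24, a=-1.5): (-7.673211, 14.345777, 0.457492, 14.945000)
after step 3 (δ=0.38, a=-2.5): (-7.002806, 14.675836, 0.644030, 14.820000)

(-7.0028, 14.6758, 0.6440, 14.8200)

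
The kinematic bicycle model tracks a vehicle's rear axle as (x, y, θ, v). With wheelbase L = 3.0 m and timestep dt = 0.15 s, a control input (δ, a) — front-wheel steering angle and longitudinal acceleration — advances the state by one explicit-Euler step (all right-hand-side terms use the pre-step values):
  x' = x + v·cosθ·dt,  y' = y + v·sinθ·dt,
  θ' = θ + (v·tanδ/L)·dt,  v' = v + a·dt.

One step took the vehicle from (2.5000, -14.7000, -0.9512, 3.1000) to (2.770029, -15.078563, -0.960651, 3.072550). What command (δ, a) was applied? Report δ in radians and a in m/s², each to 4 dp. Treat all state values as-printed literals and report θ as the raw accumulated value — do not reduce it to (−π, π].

a = (v'−v)/dt = (-0.027450)/0.15 = -0.1830
Δθ = θ'−θ = -0.009451;  (v·dt/L) = 3.1000·0.15/3.0 = 0.155000
tan δ = Δθ·L/(v·dt) = -0.060974  →  δ = -0.0609

δ = -0.0609, a = -0.1830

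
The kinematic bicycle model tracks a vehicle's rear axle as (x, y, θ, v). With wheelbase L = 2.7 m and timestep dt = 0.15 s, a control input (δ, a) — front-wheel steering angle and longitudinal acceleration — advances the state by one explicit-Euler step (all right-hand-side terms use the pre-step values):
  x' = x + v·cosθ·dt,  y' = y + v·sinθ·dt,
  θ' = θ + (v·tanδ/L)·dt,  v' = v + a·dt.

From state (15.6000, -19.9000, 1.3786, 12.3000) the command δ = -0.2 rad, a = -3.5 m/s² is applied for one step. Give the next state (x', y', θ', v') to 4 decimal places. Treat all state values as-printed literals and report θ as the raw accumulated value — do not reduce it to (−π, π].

x' = 15.6000 + 12.3000·cos(1.3786)·0.15 = 15.9524
y' = -19.9000 + 12.3000·sin(1.3786)·0.15 = -18.0890
θ' = 1.3786 + (12.3000/2.7)·tan(-0.2)·0.15 = 1.2401
v' = 12.3000 − 3.5000·0.15 = 11.7750

(15.9524, -18.0890, 1.2401, 11.7750)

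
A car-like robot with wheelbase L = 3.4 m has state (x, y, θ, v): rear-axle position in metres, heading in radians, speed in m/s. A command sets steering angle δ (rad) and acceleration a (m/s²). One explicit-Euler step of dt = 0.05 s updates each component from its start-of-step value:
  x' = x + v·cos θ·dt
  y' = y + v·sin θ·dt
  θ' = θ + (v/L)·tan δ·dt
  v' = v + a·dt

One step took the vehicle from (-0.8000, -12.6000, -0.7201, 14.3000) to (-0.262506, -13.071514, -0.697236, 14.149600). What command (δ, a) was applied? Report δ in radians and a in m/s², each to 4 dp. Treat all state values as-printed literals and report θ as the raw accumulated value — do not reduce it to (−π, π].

δ = 0.1083, a = -3.0080

a = (v'−v)/dt = (-0.150400)/0.05 = -3.0080
Δθ = θ'−θ = 0.022864;  (v·dt/L) = 14.3000·0.05/3.4 = 0.210294
tan δ = Δθ·L/(v·dt) = 0.108724  →  δ = 0.1083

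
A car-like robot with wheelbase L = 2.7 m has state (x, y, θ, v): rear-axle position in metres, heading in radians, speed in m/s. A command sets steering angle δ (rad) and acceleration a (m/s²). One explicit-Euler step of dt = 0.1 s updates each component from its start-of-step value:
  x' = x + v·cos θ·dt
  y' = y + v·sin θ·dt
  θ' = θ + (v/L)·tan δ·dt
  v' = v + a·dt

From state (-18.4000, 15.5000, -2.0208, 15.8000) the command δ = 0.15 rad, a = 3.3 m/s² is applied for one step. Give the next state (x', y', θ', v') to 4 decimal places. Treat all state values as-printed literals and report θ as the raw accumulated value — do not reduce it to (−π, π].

(-19.0873, 14.0773, -1.9324, 16.1300)

x' = -18.4000 + 15.8000·cos(-2.0208)·0.1 = -19.0873
y' = 15.5000 + 15.8000·sin(-2.0208)·0.1 = 14.0773
θ' = -2.0208 + (15.8000/2.7)·tan(0.15)·0.1 = -1.9324
v' = 15.8000 + 3.3000·0.1 = 16.1300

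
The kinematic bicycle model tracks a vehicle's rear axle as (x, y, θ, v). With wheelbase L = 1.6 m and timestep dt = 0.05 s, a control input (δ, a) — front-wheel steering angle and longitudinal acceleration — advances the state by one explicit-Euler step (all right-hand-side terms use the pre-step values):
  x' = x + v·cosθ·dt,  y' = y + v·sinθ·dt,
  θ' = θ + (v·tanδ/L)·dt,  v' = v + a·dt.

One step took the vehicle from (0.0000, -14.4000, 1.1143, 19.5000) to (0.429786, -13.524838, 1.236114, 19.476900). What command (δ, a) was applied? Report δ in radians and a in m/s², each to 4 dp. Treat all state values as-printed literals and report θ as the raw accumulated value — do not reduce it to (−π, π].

a = (v'−v)/dt = (-0.023100)/0.05 = -0.4620
Δθ = θ'−θ = 0.121814;  (v·dt/L) = 19.5000·0.05/1.6 = 0.609375
tan δ = Δθ·L/(v·dt) = 0.199900  →  δ = 0.1973

δ = 0.1973, a = -0.4620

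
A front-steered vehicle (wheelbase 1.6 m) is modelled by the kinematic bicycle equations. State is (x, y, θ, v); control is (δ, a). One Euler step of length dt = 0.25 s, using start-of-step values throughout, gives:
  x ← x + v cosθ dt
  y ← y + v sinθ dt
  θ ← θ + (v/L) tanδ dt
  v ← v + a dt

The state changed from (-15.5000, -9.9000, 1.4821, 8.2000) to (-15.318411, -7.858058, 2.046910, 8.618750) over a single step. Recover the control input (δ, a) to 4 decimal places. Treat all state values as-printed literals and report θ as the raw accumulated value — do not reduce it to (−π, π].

a = (v'−v)/dt = (0.418750)/0.25 = 1.6750
Δθ = θ'−θ = 0.564810;  (v·dt/L) = 8.2000·0.25/1.6 = 1.281250
tan δ = Δθ·L/(v·dt) = 0.440827  →  δ = 0.4152

δ = 0.4152, a = 1.6750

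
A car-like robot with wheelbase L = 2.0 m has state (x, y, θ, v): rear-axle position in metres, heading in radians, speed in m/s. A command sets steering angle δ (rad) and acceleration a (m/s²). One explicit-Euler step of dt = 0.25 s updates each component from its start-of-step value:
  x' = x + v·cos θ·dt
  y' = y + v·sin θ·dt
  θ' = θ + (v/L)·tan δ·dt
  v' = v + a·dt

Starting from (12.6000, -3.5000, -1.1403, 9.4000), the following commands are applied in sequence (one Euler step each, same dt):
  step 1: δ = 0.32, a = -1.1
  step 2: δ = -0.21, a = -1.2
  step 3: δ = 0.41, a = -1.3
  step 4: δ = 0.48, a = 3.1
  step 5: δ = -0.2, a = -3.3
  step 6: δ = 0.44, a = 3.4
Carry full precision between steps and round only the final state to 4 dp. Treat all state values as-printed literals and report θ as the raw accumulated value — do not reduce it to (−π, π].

(22.6902, -10.4102, 0.3008, 9.3000)

after step 1 (δ=0.32, a=-1.1): (13.580706, -5.635583, -0.750917, 9.125000)
after step 2 (δ=-0.21, a=-1.2): (15.248444, -7.192102, -0.994033, 8.825000)
after step 3 (δ=0.41, a=-1.3): (16.451543, -9.041452, -0.514581, 8.500000)
after step 4 (δ=0.48, a=3.1): (18.301354, -10.087312, 0.038569, 9.275000)
after step 5 (δ=-0.2, a=-3.3): (20.618379, -9.997904, -0.196448, 8.450000)
after step 6 (δ=0.44, a=3.4): (22.690247, -10.410237, 0.300814, 9.300000)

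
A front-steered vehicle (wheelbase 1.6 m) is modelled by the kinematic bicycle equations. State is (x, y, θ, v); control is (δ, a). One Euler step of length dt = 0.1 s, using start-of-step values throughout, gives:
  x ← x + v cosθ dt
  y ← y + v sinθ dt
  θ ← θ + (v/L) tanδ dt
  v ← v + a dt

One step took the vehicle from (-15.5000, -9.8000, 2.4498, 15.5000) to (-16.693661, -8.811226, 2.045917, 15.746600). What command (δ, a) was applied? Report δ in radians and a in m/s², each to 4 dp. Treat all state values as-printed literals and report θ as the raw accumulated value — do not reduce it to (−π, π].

a = (v'−v)/dt = (0.246600)/0.1 = 2.4660
Δθ = θ'−θ = -0.403883;  (v·dt/L) = 15.5000·0.1/1.6 = 0.968750
tan δ = Δθ·L/(v·dt) = -0.416911  →  δ = -0.3950

δ = -0.3950, a = 2.4660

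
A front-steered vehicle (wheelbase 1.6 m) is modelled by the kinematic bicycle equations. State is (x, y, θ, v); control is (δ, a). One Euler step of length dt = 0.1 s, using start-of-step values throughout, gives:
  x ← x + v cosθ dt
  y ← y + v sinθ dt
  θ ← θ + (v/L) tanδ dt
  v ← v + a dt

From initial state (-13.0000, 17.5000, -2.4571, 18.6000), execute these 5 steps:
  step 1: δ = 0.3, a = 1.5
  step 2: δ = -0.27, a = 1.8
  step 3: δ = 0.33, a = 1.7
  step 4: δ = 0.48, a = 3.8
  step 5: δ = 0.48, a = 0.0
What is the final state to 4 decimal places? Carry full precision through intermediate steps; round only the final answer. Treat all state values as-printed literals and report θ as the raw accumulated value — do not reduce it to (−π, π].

after step 1 (δ=0.3, a=1.5): (-14.441016, 16.323959, -2.097497, 18.750000)
after step 2 (δ=-0.27, a=1.8): (-15.383548, 14.703077, -2.421823, 18.930000)
after step 3 (δ=0.33, a=1.7): (-16.807003, 13.455189, -2.016573, 19.100000)
after step 4 (δ=0.48, a=3.8): (-17.630516, 11.731842, -1.395094, 19.480000)
after step 5 (δ=0.48, a=0.0): (-17.290006, 9.813833, -0.761250, 19.480000)

(-17.2900, 9.8138, -0.7612, 19.4800)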